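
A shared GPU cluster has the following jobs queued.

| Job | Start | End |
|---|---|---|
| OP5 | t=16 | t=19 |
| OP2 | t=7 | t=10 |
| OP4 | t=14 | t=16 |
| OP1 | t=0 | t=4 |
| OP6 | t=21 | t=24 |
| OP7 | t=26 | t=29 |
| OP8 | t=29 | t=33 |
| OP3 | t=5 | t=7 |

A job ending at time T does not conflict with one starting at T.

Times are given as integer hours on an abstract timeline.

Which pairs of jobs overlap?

Check each pair: they overlap iff neither finishes before the other starts.
Sorted by start: OP1, OP3, OP2, OP4, OP5, OP6, OP7, OP8.
OP3 starts after OP1 ends; OP1 is clear from here.
OP2 starts exactly when OP3 ends (back-to-back, no overlap); OP3 is clear from here.
OP4 starts after OP2 ends; OP2 is clear from here.
OP5 starts exactly when OP4 ends (back-to-back, no overlap); OP4 is clear from here.
OP6 starts after OP5 ends; OP5 is clear from here.
OP7 starts after OP6 ends; OP6 is clear from here.
OP8 starts exactly when OP7 ends (back-to-back, no overlap).

none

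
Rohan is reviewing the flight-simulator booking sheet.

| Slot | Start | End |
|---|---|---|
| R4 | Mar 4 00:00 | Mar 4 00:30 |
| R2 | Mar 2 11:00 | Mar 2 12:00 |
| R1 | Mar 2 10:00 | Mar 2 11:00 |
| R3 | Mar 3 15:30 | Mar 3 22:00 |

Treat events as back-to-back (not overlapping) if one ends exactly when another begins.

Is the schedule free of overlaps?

Yes

Sorted by start: R1, R2, R3, R4.
R2 starts exactly when R1 ends (back-to-back, no overlap) — done with R1.
R3 starts after R2 ends — done with R2.
R4 starts after R3 ends.
Every pair is clear; the schedule has no overlaps.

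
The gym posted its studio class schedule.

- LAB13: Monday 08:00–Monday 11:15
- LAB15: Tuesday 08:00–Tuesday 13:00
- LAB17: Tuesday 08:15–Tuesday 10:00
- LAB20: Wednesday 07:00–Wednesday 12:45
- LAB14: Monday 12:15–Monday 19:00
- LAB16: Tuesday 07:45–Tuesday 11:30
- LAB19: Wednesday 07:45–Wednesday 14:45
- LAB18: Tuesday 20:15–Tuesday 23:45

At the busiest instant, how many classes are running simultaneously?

3

Sweep the timeline, counting +1 at each start and −1 at each end (ends before starts at a tie):
Monday 08:00 start LAB13 → 1
Monday 11:15 end LAB13 → 0
Monday 12:15 start LAB14 → 1
Monday 19:00 end LAB14 → 0
Tuesday 07:45 start LAB16 → 1
Tuesday 08:00 start LAB15 → 2
Tuesday 08:15 start LAB17 → 3
Tuesday 10:00 end LAB17 → 2
Tuesday 11:30 end LAB16 → 1
Tuesday 13:00 end LAB15 → 0
Tuesday 20:15 start LAB18 → 1
Tuesday 23:45 end LAB18 → 0
Wednesday 07:00 start LAB20 → 1
Wednesday 07:45 start LAB19 → 2
Wednesday 12:45 end LAB20 → 1
Wednesday 14:45 end LAB19 → 0
Peak is 3, at Tuesday 08:15 (LAB15, LAB16, LAB17).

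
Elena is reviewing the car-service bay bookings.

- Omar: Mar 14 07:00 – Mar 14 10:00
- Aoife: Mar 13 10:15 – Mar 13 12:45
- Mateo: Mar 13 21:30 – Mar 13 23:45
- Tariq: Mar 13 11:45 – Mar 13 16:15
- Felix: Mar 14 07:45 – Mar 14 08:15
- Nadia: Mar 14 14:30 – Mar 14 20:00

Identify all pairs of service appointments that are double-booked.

Aoife & Tariq, Felix & Omar

Sorted by start: Aoife, Tariq, Mateo, Omar, Felix, Nadia.
Tariq starts before Aoife ends → Aoife and Tariq overlap.
Mateo starts after Aoife ends — done with Aoife.
Mateo starts after Tariq ends — done with Tariq.
Omar starts after Mateo ends — done with Mateo.
Felix starts before Omar ends → Omar and Felix overlap.
Nadia starts after Omar ends.
Nadia starts after Felix ends.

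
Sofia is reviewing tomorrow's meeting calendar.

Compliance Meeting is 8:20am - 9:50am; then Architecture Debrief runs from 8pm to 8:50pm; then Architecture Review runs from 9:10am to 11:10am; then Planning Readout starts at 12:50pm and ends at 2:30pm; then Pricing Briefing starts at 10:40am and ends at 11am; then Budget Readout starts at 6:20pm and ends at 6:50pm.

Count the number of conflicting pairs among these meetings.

Sorted by start: Compliance Meeting, Architecture Review, Pricing Briefing, Planning Readout, Budget Readout, Architecture Debrief.
Architecture Review starts before Compliance Meeting ends → Compliance Meeting and Architecture Review overlap.
Pricing Briefing starts after Compliance Meeting ends — done with Compliance Meeting.
Pricing Briefing starts before Architecture Review ends → Architecture Review and Pricing Briefing overlap.
Planning Readout starts after Architecture Review ends — done with Architecture Review.
Planning Readout starts after Pricing Briefing ends — done with Pricing Briefing.
Budget Readout starts after Planning Readout ends — done with Planning Readout.
Architecture Debrief starts after Budget Readout ends.
Overlapping pairs: Architecture Review & Compliance Meeting, Architecture Review & Pricing Briefing — 2 in total.

2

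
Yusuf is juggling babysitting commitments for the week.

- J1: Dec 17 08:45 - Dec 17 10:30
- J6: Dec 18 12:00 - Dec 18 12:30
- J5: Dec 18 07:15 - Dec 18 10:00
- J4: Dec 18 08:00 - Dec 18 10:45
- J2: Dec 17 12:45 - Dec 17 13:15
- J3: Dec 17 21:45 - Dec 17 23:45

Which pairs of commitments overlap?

J4 & J5

Check each pair: they overlap iff neither finishes before the other starts.
Sorted by start: J1, J2, J3, J5, J4, J6.
J2 starts after J1 ends — done with J1.
J3 starts after J2 ends — done with J2.
J5 starts after J3 ends — done with J3.
J4 starts before J5 ends → J5 and J4 overlap.
J6 starts after J5 ends.
J6 starts after J4 ends.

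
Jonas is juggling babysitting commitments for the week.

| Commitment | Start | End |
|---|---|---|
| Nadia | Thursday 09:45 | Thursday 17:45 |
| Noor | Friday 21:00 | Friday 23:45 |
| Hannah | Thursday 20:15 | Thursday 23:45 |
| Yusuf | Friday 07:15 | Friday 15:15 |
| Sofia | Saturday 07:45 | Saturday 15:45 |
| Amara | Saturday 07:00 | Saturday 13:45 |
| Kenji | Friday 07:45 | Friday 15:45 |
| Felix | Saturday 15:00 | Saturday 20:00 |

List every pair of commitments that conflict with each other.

Check each pair: they overlap iff neither finishes before the other starts.
Sorted by start: Nadia, Hannah, Yusuf, Kenji, Noor, Amara, Sofia, Felix.
Hannah starts after Nadia ends, so Nadia has no further overlaps.
Yusuf starts after Hannah ends, so Hannah has no further overlaps.
Kenji starts before Yusuf ends → Yusuf and Kenji overlap.
Noor starts after Yusuf ends, so Yusuf has no further overlaps.
Noor starts after Kenji ends, so Kenji has no further overlaps.
Amara starts after Noor ends, so Noor has no further overlaps.
Sofia starts before Amara ends → Amara and Sofia overlap.
Felix starts after Amara ends.
Felix starts before Sofia ends → Sofia and Felix overlap.

Amara & Sofia, Felix & Sofia, Kenji & Yusuf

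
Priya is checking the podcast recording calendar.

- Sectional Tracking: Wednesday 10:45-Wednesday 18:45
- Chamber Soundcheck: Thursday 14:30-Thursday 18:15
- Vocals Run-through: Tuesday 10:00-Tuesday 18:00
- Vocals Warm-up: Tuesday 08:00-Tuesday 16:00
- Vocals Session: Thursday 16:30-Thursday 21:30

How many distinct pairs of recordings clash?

Two intervals overlap when each starts before the other ends.
Sorted by start: Vocals Warm-up, Vocals Run-through, Sectional Tracking, Chamber Soundcheck, Vocals Session.
Vocals Run-through starts before Vocals Warm-up ends → Vocals Warm-up and Vocals Run-through overlap.
Sectional Tracking starts after Vocals Warm-up ends, so nothing later overlaps Vocals Warm-up either.
Sectional Tracking starts after Vocals Run-through ends, so nothing later overlaps Vocals Run-through either.
Chamber Soundcheck starts after Sectional Tracking ends, so nothing later overlaps Sectional Tracking either.
Vocals Session starts before Chamber Soundcheck ends → Chamber Soundcheck and Vocals Session overlap.
Overlapping pairs: Chamber Soundcheck & Vocals Session, Vocals Run-through & Vocals Warm-up — 2 in total.

2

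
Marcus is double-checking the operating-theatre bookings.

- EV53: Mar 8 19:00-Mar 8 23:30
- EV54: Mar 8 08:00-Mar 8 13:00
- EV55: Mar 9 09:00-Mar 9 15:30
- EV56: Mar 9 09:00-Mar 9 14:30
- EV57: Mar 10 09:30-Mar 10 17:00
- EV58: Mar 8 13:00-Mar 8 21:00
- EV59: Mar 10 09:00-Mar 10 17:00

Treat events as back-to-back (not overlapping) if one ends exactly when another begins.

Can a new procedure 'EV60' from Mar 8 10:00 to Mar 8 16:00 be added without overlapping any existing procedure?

No — it overlaps EV54, EV58

EV54: starts Mar 8 08:00 before EV60 ends Mar 8 16:00, and ends Mar 8 13:00 after EV60 starts Mar 8 10:00 → overlap.
EV58: starts Mar 8 13:00 before EV60 ends Mar 8 16:00, and ends Mar 8 21:00 after EV60 starts Mar 8 10:00 → overlap.
EV53: starts Mar 8 19:00 at or after EV60 ends Mar 8 16:00 → clear.
EV55: starts Mar 9 09:00 at or after EV60 ends Mar 8 16:00 → clear.
EV56: starts Mar 9 09:00 at or after EV60 ends Mar 8 16:00 → clear.
EV59: starts Mar 10 09:00 at or after EV60 ends Mar 8 16:00 → clear.
EV57: starts Mar 10 09:30 at or after EV60 ends Mar 8 16:00 → clear.
EV60 overlaps EV54, EV58.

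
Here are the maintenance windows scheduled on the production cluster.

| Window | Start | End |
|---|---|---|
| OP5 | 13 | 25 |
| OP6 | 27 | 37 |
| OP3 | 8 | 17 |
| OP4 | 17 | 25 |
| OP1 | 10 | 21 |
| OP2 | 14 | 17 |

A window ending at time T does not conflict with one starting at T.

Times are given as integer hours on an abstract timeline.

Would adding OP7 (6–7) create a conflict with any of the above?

OP3: starts 8 at or after OP7 ends 7 → clear.
OP1: starts 10 at or after OP7 ends 7 → clear.
OP5: starts 13 at or after OP7 ends 7 → clear.
OP2: starts 14 at or after OP7 ends 7 → clear.
OP4: starts 17 at or after OP7 ends 7 → clear.
OP6: starts 27 at or after OP7 ends 7 → clear.

No — it doesn't clash with anything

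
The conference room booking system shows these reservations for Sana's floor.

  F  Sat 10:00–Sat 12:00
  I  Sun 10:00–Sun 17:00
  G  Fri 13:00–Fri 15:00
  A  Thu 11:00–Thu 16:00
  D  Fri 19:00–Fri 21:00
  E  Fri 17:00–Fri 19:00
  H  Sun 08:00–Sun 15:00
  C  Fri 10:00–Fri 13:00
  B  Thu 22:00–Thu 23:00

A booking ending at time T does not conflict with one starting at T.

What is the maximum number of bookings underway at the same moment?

2

Sweep the timeline, counting +1 at each start and −1 at each end (ends before starts at a tie):
Thu 11:00 start A → 1
Thu 16:00 end A → 0
Thu 22:00 start B → 1
Thu 23:00 end B → 0
Fri 10:00 start C → 1
Fri 13:00 end C → 0
Fri 13:00 start G → 1
Fri 15:00 end G → 0
Fri 17:00 start E → 1
Fri 19:00 end E → 0
Fri 19:00 start D → 1
Fri 21:00 end D → 0
Sat 10:00 start F → 1
Sat 12:00 end F → 0
Sun 08:00 start H → 1
Sun 10:00 start I → 2
Sun 15:00 end H → 1
Sun 17:00 end I → 0
Peak is 2, at Sun 10:00 (H, I).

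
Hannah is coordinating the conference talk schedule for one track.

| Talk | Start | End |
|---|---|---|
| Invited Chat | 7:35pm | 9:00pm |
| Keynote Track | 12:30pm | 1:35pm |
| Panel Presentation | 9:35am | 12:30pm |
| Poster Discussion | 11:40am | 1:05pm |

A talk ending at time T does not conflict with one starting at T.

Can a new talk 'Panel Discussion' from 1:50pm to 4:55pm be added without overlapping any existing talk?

Yes — the slot is free

Panel Presentation: ends 12:30pm at or before Panel Discussion starts 1:50pm → clear.
Poster Discussion: ends 1:05pm at or before Panel Discussion starts 1:50pm → clear.
Keynote Track: ends 1:35pm at or before Panel Discussion starts 1:50pm → clear.
Invited Chat: starts 7:35pm at or after Panel Discussion ends 4:55pm → clear.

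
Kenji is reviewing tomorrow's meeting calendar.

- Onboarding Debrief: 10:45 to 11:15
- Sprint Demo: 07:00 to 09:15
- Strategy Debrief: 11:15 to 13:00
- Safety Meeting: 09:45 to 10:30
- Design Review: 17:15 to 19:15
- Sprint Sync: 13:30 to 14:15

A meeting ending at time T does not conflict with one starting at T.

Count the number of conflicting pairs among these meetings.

0

Sorted by start: Sprint Demo, Safety Meeting, Onboarding Debrief, Strategy Debrief, Sprint Sync, Design Review.
Safety Meeting starts after Sprint Demo ends; Sprint Demo is clear from here.
Onboarding Debrief starts after Safety Meeting ends; Safety Meeting is clear from here.
Strategy Debrief starts exactly when Onboarding Debrief ends (back-to-back, no overlap); Onboarding Debrief is clear from here.
Sprint Sync starts after Strategy Debrief ends; Strategy Debrief is clear from here.
Design Review starts after Sprint Sync ends.
No pair overlaps.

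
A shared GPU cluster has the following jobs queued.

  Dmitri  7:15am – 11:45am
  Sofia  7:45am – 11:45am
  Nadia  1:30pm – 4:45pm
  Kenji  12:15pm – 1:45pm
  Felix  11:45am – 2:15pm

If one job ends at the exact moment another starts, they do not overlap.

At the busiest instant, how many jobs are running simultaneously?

Sort all start/end points and keep a running count:
7:15am start Dmitri → 1
7:45am start Sofia → 2
11:45am end Dmitri → 1
11:45am end Sofia → 0
11:45am start Felix → 1
12:15pm start Kenji → 2
1:30pm start Nadia → 3
1:45pm end Kenji → 2
2:15pm end Felix → 1
4:45pm end Nadia → 0
Peak is 3, at 1:30pm (Felix, Kenji, Nadia).

3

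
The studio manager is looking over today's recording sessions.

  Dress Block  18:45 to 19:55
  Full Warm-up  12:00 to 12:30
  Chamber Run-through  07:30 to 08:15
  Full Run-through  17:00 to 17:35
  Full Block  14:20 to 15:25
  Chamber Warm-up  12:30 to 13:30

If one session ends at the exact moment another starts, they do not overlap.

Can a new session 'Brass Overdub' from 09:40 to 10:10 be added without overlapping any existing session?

Yes — the slot is free

Chamber Run-through: ends 08:15 at or before Brass Overdub starts 09:40 → clear.
Full Warm-up: starts 12:00 at or after Brass Overdub ends 10:10 → clear.
Chamber Warm-up: starts 12:30 at or after Brass Overdub ends 10:10 → clear.
Full Block: starts 14:20 at or after Brass Overdub ends 10:10 → clear.
Full Run-through: starts 17:00 at or after Brass Overdub ends 10:10 → clear.
Dress Block: starts 18:45 at or after Brass Overdub ends 10:10 → clear.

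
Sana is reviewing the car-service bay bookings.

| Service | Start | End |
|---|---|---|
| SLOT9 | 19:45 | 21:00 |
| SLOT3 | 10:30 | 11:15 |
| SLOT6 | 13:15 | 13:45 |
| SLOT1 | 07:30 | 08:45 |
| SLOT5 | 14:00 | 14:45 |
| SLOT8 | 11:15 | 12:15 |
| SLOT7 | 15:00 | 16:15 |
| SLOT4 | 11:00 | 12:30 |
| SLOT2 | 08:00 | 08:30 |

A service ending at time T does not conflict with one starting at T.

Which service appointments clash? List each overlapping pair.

SLOT1 & SLOT2, SLOT3 & SLOT4, SLOT4 & SLOT8

Two intervals overlap when each starts before the other ends.
Sorted by start: SLOT1, SLOT2, SLOT3, SLOT4, SLOT8, SLOT6, SLOT5, SLOT7, SLOT9.
SLOT2 starts before SLOT1 ends → SLOT1 and SLOT2 overlap.
SLOT3 starts after SLOT1 ends; SLOT1 is clear from here.
SLOT3 starts after SLOT2 ends; SLOT2 is clear from here.
SLOT4 starts before SLOT3 ends → SLOT3 and SLOT4 overlap.
SLOT8 starts exactly when SLOT3 ends (back-to-back, no overlap); SLOT3 is clear from here.
SLOT8 starts before SLOT4 ends → SLOT4 and SLOT8 overlap.
SLOT6 starts after SLOT4 ends; SLOT4 is clear from here.
SLOT6 starts after SLOT8 ends; SLOT8 is clear from here.
SLOT5 starts after SLOT6 ends; SLOT6 is clear from here.
SLOT7 starts after SLOT5 ends; SLOT5 is clear from here.
SLOT9 starts after SLOT7 ends.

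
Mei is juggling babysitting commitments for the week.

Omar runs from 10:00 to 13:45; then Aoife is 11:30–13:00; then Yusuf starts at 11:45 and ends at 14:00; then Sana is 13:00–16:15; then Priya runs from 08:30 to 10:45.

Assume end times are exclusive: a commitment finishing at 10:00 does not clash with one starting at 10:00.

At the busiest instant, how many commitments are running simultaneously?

3

Sweep the timeline, counting +1 at each start and −1 at each end (ends before starts at a tie):
08:30 start Priya → 1
10:00 start Omar → 2
10:45 end Priya → 1
11:30 start Aoife → 2
11:45 start Yusuf → 3
13:00 end Aoife → 2
13:00 start Sana → 3
13:45 end Omar → 2
14:00 end Yusuf → 1
16:15 end Sana → 0
Peak is 3, at 11:45 (Aoife, Omar, Yusuf).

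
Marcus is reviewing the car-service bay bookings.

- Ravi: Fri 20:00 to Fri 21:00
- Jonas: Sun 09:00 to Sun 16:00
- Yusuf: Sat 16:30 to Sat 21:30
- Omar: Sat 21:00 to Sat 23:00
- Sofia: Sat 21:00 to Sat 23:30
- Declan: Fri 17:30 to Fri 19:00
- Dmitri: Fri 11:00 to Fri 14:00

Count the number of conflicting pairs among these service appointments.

3

Sorted by start: Dmitri, Declan, Ravi, Yusuf, Omar, Sofia, Jonas.
Declan starts after Dmitri ends, so Dmitri has no further overlaps.
Ravi starts after Declan ends, so Declan has no further overlaps.
Yusuf starts after Ravi ends, so Ravi has no further overlaps.
Omar starts before Yusuf ends → Yusuf and Omar overlap.
Sofia starts before Yusuf ends → Yusuf and Sofia overlap.
Jonas starts after Yusuf ends.
Sofia starts before Omar ends → Omar and Sofia overlap.
Jonas starts after Omar ends.
Jonas starts after Sofia ends.
Overlapping pairs: Omar & Sofia, Omar & Yusuf, Sofia & Yusuf — 3 in total.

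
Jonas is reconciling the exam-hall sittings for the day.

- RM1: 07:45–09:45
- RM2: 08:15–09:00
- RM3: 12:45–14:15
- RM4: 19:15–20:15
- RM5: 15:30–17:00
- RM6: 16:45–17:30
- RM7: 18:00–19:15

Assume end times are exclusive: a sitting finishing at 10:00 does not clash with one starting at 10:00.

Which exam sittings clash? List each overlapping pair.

RM1 & RM2, RM5 & RM6

Two intervals overlap when each starts before the other ends.
Sorted by start: RM1, RM2, RM3, RM5, RM6, RM7, RM4.
RM2 starts before RM1 ends → RM1 and RM2 overlap.
RM3 starts after RM1 ends — done with RM1.
RM3 starts after RM2 ends — done with RM2.
RM5 starts after RM3 ends — done with RM3.
RM6 starts before RM5 ends → RM5 and RM6 overlap.
RM7 starts after RM5 ends — done with RM5.
RM7 starts after RM6 ends — done with RM6.
RM4 starts exactly when RM7 ends (back-to-back, no overlap).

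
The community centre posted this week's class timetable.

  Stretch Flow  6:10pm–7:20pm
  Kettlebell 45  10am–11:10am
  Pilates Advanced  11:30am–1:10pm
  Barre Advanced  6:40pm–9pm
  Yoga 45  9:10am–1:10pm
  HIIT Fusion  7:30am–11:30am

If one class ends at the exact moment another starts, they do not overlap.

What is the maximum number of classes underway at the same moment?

Walk through starts and ends in time order (an end at T is processed before a start at T):
7:30am start HIIT Fusion → 1
9:10am start Yoga 45 → 2
10am start Kettlebell 45 → 3
11:10am end Kettlebell 45 → 2
11:30am end HIIT Fusion → 1
11:30am start Pilates Advanced → 2
1:10pm end Pilates Advanced → 1
1:10pm end Yoga 45 → 0
6:10pm start Stretch Flow → 1
6:40pm start Barre Advanced → 2
7:20pm end Stretch Flow → 1
9pm end Barre Advanced → 0
Peak is 3, at 10am (HIIT Fusion, Kettlebell 45, Yoga 45).

3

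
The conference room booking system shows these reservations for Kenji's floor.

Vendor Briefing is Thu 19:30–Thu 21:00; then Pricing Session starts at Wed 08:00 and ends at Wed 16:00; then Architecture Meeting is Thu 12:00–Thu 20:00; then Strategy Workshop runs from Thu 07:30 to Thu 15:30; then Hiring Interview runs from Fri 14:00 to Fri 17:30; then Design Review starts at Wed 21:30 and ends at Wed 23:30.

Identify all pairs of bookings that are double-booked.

Sorted by start: Pricing Session, Design Review, Strategy Workshop, Architecture Meeting, Vendor Briefing, Hiring Interview.
Design Review starts after Pricing Session ends, so nothing later overlaps Pricing Session either.
Strategy Workshop starts after Design Review ends, so nothing later overlaps Design Review either.
Architecture Meeting starts before Strategy Workshop ends → Strategy Workshop and Architecture Meeting overlap.
Vendor Briefing starts after Strategy Workshop ends, so nothing later overlaps Strategy Workshop either.
Vendor Briefing starts before Architecture Meeting ends → Architecture Meeting and Vendor Briefing overlap.
Hiring Interview starts after Architecture Meeting ends.
Hiring Interview starts after Vendor Briefing ends.

Architecture Meeting & Strategy Workshop, Architecture Meeting & Vendor Briefing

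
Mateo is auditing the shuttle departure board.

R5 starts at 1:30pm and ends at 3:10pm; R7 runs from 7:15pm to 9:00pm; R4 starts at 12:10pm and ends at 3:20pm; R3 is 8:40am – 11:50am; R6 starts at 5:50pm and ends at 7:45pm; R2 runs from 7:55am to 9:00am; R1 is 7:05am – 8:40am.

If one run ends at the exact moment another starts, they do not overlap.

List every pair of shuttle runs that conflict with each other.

Sorted by start: R1, R2, R3, R4, R5, R6, R7.
R2 starts before R1 ends → R1 and R2 overlap.
R3 starts exactly when R1 ends (back-to-back, no overlap) — done with R1.
R3 starts before R2 ends → R2 and R3 overlap.
R4 starts after R2 ends — done with R2.
R4 starts after R3 ends — done with R3.
R5 starts before R4 ends → R4 and R5 overlap.
R6 starts after R4 ends — done with R4.
R6 starts after R5 ends — done with R5.
R7 starts before R6 ends → R6 and R7 overlap.

R1 & R2, R2 & R3, R4 & R5, R6 & R7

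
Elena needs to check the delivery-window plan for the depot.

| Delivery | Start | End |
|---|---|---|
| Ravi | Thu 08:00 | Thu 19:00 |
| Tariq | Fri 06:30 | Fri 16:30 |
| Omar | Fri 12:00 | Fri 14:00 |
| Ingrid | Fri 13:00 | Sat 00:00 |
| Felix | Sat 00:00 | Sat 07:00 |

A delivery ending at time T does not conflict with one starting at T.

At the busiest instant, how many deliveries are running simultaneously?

Sort all start/end points and keep a running count:
Thu 08:00 start Ravi → 1
Thu 19:00 end Ravi → 0
Fri 06:30 start Tariq → 1
Fri 12:00 start Omar → 2
Fri 13:00 start Ingrid → 3
Fri 14:00 end Omar → 2
Fri 16:30 end Tariq → 1
Sat 00:00 end Ingrid → 0
Sat 00:00 start Felix → 1
Sat 07:00 end Felix → 0
Peak is 3, at Fri 13:00 (Ingrid, Omar, Tariq).

3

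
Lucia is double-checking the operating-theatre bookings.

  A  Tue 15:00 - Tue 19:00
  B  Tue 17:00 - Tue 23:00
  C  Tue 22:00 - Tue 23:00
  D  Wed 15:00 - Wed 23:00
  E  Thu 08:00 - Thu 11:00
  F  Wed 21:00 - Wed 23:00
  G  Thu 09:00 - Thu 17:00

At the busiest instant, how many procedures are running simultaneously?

2

Walk through starts and ends in time order (an end at T is processed before a start at T):
Tue 15:00 start A → 1
Tue 17:00 start B → 2
Tue 19:00 end A → 1
Tue 22:00 start C → 2
Tue 23:00 end B → 1
Tue 23:00 end C → 0
Wed 15:00 start D → 1
Wed 21:00 start F → 2
Wed 23:00 end D → 1
Wed 23:00 end F → 0
Thu 08:00 start E → 1
Thu 09:00 start G → 2
Thu 11:00 end E → 1
Thu 17:00 end G → 0
Peak is 2, at Tue 17:00 (A, B).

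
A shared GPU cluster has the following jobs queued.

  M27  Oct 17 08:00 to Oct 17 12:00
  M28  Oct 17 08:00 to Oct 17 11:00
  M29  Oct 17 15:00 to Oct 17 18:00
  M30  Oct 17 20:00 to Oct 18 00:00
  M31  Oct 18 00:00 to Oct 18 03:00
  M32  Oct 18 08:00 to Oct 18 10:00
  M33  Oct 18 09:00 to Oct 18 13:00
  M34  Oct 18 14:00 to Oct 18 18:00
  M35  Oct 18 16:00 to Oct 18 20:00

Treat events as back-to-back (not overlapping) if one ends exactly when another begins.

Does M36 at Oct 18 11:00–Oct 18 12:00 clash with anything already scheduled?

Yes — it overlaps M33

M27: ends Oct 17 12:00 at or before M36 starts Oct 18 11:00 → clear.
M28: ends Oct 17 11:00 at or before M36 starts Oct 18 11:00 → clear.
M29: ends Oct 17 18:00 at or before M36 starts Oct 18 11:00 → clear.
M30: ends Oct 18 00:00 at or before M36 starts Oct 18 11:00 → clear.
M31: ends Oct 18 03:00 at or before M36 starts Oct 18 11:00 → clear.
M32: ends Oct 18 10:00 at or before M36 starts Oct 18 11:00 → clear.
M33: starts Oct 18 09:00 before M36 ends Oct 18 12:00, and ends Oct 18 13:00 after M36 starts Oct 18 11:00 → overlap.
M34: starts Oct 18 14:00 at or after M36 ends Oct 18 12:00 → clear.
M35: starts Oct 18 16:00 at or after M36 ends Oct 18 12:00 → clear.
M36 overlaps M33.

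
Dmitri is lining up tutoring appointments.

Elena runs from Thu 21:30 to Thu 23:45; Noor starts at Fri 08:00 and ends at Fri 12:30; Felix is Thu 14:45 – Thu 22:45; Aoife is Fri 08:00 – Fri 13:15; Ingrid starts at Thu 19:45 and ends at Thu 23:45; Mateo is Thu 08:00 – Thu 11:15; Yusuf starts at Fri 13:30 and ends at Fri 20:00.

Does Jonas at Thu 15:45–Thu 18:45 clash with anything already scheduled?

Yes — it overlaps Felix

Mateo: ends Thu 11:15 at or before Jonas starts Thu 15:45 → clear.
Felix: starts Thu 14:45 before Jonas ends Thu 18:45, and ends Thu 22:45 after Jonas starts Thu 15:45 → overlap.
Ingrid: starts Thu 19:45 at or after Jonas ends Thu 18:45 → clear.
Elena: starts Thu 21:30 at or after Jonas ends Thu 18:45 → clear.
Aoife: starts Fri 08:00 at or after Jonas ends Thu 18:45 → clear.
Noor: starts Fri 08:00 at or after Jonas ends Thu 18:45 → clear.
Yusuf: starts Fri 13:30 at or after Jonas ends Thu 18:45 → clear.
Jonas overlaps Felix.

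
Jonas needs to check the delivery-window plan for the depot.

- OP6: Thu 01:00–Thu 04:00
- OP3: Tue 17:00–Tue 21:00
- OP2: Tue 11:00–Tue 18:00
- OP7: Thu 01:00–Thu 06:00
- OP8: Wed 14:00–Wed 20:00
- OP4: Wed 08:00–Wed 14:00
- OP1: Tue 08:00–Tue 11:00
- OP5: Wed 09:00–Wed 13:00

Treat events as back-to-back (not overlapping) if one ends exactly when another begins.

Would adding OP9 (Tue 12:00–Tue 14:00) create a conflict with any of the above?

OP1: ends Tue 11:00 at or before OP9 starts Tue 12:00 → clear.
OP2: starts Tue 11:00 before OP9 ends Tue 14:00, and ends Tue 18:00 after OP9 starts Tue 12:00 → overlap.
OP3: starts Tue 17:00 at or after OP9 ends Tue 14:00 → clear.
OP4: starts Wed 08:00 at or after OP9 ends Tue 14:00 → clear.
OP5: starts Wed 09:00 at or after OP9 ends Tue 14:00 → clear.
OP8: starts Wed 14:00 at or after OP9 ends Tue 14:00 → clear.
OP6: starts Thu 01:00 at or after OP9 ends Tue 14:00 → clear.
OP7: starts Thu 01:00 at or after OP9 ends Tue 14:00 → clear.
OP9 overlaps OP2.

Yes — it overlaps OP2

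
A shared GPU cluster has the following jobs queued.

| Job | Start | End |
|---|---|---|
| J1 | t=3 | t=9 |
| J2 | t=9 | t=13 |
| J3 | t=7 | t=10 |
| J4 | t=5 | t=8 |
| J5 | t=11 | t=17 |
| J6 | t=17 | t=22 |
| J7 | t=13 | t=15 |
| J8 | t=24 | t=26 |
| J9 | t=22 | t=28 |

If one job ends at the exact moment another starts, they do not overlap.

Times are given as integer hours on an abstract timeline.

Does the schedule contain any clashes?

Two intervals overlap when each starts before the other ends.
Sorted by start: J1, J4, J3, J2, J5, J7, J6, J9, J8.
J4 starts before J1 ends → J1 and J4 overlap.
That's a conflict, so the schedule is not conflict-free.

Yes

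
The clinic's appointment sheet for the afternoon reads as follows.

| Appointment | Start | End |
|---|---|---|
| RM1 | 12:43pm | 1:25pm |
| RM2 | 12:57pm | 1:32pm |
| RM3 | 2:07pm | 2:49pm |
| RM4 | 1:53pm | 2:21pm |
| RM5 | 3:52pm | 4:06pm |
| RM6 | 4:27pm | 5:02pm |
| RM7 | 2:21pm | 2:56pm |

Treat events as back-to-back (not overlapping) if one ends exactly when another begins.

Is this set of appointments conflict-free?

Two intervals overlap when each starts before the other ends.
Sorted by start: RM1, RM2, RM4, RM3, RM7, RM5, RM6.
RM2 starts before RM1 ends → RM1 and RM2 overlap.
That's a conflict, so the schedule is not conflict-free.

No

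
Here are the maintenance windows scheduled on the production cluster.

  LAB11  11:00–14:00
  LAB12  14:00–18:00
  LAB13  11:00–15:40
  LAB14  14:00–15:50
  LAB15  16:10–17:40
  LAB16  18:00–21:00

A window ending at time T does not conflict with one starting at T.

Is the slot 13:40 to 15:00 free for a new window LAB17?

LAB11: starts 11:00 before LAB17 ends 15:00, and ends 14:00 after LAB17 starts 13:40 → overlap.
LAB13: starts 11:00 before LAB17 ends 15:00, and ends 15:40 after LAB17 starts 13:40 → overlap.
LAB12: starts 14:00 before LAB17 ends 15:00, and ends 18:00 after LAB17 starts 13:40 → overlap.
LAB14: starts 14:00 before LAB17 ends 15:00, and ends 15:50 after LAB17 starts 13:40 → overlap.
LAB15: starts 16:10 at or after LAB17 ends 15:00 → clear.
LAB16: starts 18:00 at or after LAB17 ends 15:00 → clear.
LAB17 overlaps LAB11, LAB12, LAB13, LAB14.

No — it overlaps LAB11, LAB12, LAB13, LAB14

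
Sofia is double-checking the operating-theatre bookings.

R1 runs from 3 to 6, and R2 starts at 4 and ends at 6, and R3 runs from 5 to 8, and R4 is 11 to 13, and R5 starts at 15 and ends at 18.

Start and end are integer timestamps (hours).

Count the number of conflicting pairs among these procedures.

3

Check each pair: they overlap iff neither finishes before the other starts.
Sorted by start: R1, R2, R3, R4, R5.
R2 starts before R1 ends → R1 and R2 overlap.
R3 starts before R1 ends → R1 and R3 overlap.
R4 starts after R1 ends, so R1 has no further overlaps.
R3 starts before R2 ends → R2 and R3 overlap.
R4 starts after R2 ends, so R2 has no further overlaps.
R4 starts after R3 ends, so R3 has no further overlaps.
R5 starts after R4 ends.
Overlapping pairs: R1 & R2, R1 & R3, R2 & R3 — 3 in total.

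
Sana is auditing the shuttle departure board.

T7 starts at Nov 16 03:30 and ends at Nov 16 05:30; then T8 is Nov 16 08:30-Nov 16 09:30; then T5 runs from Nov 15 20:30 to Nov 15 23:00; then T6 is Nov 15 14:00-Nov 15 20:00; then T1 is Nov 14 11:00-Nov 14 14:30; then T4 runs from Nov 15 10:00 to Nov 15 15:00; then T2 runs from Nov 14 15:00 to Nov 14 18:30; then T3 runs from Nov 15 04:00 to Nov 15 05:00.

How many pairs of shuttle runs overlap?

1

Sorted by start: T1, T2, T3, T4, T6, T5, T7, T8.
T2 starts after T1 ends; T1 is clear from here.
T3 starts after T2 ends; T2 is clear from here.
T4 starts after T3 ends; T3 is clear from here.
T6 starts before T4 ends → T4 and T6 overlap.
T5 starts after T4 ends; T4 is clear from here.
T5 starts after T6 ends; T6 is clear from here.
T7 starts after T5 ends; T5 is clear from here.
T8 starts after T7 ends.
Overlapping pairs: T4 & T6 — 1 in total.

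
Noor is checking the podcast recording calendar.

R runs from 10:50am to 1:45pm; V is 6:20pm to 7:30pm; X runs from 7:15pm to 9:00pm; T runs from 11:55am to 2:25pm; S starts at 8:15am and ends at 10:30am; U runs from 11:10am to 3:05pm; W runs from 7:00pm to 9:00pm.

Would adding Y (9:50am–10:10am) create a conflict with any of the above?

Yes — it overlaps S

S: starts 8:15am before Y ends 10:10am, and ends 10:30am after Y starts 9:50am → overlap.
R: starts 10:50am at or after Y ends 10:10am → clear.
U: starts 11:10am at or after Y ends 10:10am → clear.
T: starts 11:55am at or after Y ends 10:10am → clear.
V: starts 6:20pm at or after Y ends 10:10am → clear.
W: starts 7:00pm at or after Y ends 10:10am → clear.
X: starts 7:15pm at or after Y ends 10:10am → clear.
Y overlaps S.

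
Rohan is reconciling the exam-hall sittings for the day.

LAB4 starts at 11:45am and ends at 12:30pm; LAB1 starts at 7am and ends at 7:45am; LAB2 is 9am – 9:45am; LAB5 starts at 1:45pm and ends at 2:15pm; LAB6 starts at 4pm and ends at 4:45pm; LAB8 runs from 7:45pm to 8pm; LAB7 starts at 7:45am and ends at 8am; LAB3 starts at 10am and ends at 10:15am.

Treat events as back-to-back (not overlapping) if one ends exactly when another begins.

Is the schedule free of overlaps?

Sorted by start: LAB1, LAB7, LAB2, LAB3, LAB4, LAB5, LAB6, LAB8.
LAB7 starts exactly when LAB1 ends (back-to-back, no overlap); LAB1 is clear from here.
LAB2 starts after LAB7 ends; LAB7 is clear from here.
LAB3 starts after LAB2 ends; LAB2 is clear from here.
LAB4 starts after LAB3 ends; LAB3 is clear from here.
LAB5 starts after LAB4 ends; LAB4 is clear from here.
LAB6 starts after LAB5 ends; LAB5 is clear from here.
LAB8 starts after LAB6 ends.
Every pair is clear; the schedule has no overlaps.

Yes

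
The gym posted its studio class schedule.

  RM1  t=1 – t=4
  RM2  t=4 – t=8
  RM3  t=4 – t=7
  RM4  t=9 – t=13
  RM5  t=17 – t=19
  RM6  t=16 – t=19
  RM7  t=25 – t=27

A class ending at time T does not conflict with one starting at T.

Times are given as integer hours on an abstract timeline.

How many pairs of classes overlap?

Sorted by start: RM1, RM2, RM3, RM4, RM6, RM5, RM7.
RM2 starts exactly when RM1 ends (back-to-back, no overlap), so RM1 has no further overlaps.
RM3 starts before RM2 ends → RM2 and RM3 overlap.
RM4 starts after RM2 ends, so RM2 has no further overlaps.
RM4 starts after RM3 ends, so RM3 has no further overlaps.
RM6 starts after RM4 ends, so RM4 has no further overlaps.
RM5 starts before RM6 ends → RM6 and RM5 overlap.
RM7 starts after RM6 ends.
RM7 starts after RM5 ends.
Overlapping pairs: RM2 & RM3, RM5 & RM6 — 2 in total.

2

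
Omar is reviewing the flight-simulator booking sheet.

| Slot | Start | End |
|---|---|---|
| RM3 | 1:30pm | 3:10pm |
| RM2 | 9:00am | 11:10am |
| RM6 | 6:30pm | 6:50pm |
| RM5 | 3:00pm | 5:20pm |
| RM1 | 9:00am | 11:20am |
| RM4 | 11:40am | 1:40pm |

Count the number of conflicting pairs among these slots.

3

Sorted by start: RM1, RM2, RM4, RM3, RM5, RM6.
RM2 starts before RM1 ends → RM1 and RM2 overlap.
RM4 starts after RM1 ends — done with RM1.
RM4 starts after RM2 ends — done with RM2.
RM3 starts before RM4 ends → RM4 and RM3 overlap.
RM5 starts after RM4 ends — done with RM4.
RM5 starts before RM3 ends → RM3 and RM5 overlap.
RM6 starts after RM3 ends.
RM6 starts after RM5 ends.
Overlapping pairs: RM1 & RM2, RM3 & RM4, RM3 & RM5 — 3 in total.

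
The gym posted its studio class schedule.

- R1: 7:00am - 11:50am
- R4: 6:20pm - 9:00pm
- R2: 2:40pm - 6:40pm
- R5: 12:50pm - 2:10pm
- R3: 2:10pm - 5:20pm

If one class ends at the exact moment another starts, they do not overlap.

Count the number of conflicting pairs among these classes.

2

Sorted by start: R1, R5, R3, R2, R4.
R5 starts after R1 ends — done with R1.
R3 starts exactly when R5 ends (back-to-back, no overlap) — done with R5.
R2 starts before R3 ends → R3 and R2 overlap.
R4 starts after R3 ends.
R4 starts before R2 ends → R2 and R4 overlap.
Overlapping pairs: R2 & R3, R2 & R4 — 2 in total.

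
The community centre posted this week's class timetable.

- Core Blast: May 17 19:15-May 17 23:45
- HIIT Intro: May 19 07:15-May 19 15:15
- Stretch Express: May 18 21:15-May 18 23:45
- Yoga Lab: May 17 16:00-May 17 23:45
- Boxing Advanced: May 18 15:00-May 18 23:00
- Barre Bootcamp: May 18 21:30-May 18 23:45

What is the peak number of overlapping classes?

3

Walk through starts and ends in time order (an end at T is processed before a start at T):
May 17 16:00 start Yoga Lab → 1
May 17 19:15 start Core Blast → 2
May 17 23:45 end Core Blast → 1
May 17 23:45 end Yoga Lab → 0
May 18 15:00 start Boxing Advanced → 1
May 18 21:15 start Stretch Express → 2
May 18 21:30 start Barre Bootcamp → 3
May 18 23:00 end Boxing Advanced → 2
May 18 23:45 end Barre Bootcamp → 1
May 18 23:45 end Stretch Express → 0
May 19 07:15 start HIIT Intro → 1
May 19 15:15 end HIIT Intro → 0
Peak is 3, at May 18 21:30 (Barre Bootcamp, Boxing Advanced, Stretch Express).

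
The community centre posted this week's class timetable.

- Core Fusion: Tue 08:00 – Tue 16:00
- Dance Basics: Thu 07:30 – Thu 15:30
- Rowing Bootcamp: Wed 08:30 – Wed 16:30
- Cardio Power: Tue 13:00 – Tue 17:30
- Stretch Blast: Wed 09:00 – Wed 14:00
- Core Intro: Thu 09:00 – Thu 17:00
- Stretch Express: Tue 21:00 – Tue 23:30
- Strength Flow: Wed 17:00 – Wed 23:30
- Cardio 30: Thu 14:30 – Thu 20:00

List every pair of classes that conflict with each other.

Cardio 30 & Core Intro, Cardio 30 & Dance Basics, Cardio Power & Core Fusion, Core Intro & Dance Basics, Rowing Bootcamp & Stretch Blast

Two intervals overlap when each starts before the other ends.
Sorted by start: Core Fusion, Cardio Power, Stretch Express, Rowing Bootcamp, Stretch Blast, Strength Flow, Dance Basics, Core Intro, Cardio 30.
Cardio Power starts before Core Fusion ends → Core Fusion and Cardio Power overlap.
Stretch Express starts after Core Fusion ends, so Core Fusion has no further overlaps.
Stretch Express starts after Cardio Power ends, so Cardio Power has no further overlaps.
Rowing Bootcamp starts after Stretch Express ends, so Stretch Express has no further overlaps.
Stretch Blast starts before Rowing Bootcamp ends → Rowing Bootcamp and Stretch Blast overlap.
Strength Flow starts after Rowing Bootcamp ends, so Rowing Bootcamp has no further overlaps.
Strength Flow starts after Stretch Blast ends, so Stretch Blast has no further overlaps.
Dance Basics starts after Strength Flow ends, so Strength Flow has no further overlaps.
Core Intro starts before Dance Basics ends → Dance Basics and Core Intro overlap.
Cardio 30 starts before Dance Basics ends → Dance Basics and Cardio 30 overlap.
Cardio 30 starts before Core Intro ends → Core Intro and Cardio 30 overlap.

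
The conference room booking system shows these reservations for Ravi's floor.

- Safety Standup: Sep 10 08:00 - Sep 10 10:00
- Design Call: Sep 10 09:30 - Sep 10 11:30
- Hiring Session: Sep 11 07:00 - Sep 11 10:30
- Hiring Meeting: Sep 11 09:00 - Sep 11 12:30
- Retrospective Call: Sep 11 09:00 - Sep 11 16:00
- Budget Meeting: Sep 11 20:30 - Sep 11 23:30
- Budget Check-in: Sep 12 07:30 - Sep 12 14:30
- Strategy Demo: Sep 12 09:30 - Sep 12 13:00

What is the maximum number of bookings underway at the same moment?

3

Walk through starts and ends in time order (an end at T is processed before a start at T):
Sep 10 08:00 start Safety Standup → 1
Sep 10 09:30 start Design Call → 2
Sep 10 10:00 end Safety Standup → 1
Sep 10 11:30 end Design Call → 0
Sep 11 07:00 start Hiring Session → 1
Sep 11 09:00 start Hiring Meeting → 2
Sep 11 09:00 start Retrospective Call → 3
Sep 11 10:30 end Hiring Session → 2
Sep 11 12:30 end Hiring Meeting → 1
Sep 11 16:00 end Retrospective Call → 0
Sep 11 20:30 start Budget Meeting → 1
Sep 11 23:30 end Budget Meeting → 0
Sep 12 07:30 start Budget Check-in → 1
Sep 12 09:30 start Strategy Demo → 2
Sep 12 13:00 end Strategy Demo → 1
Sep 12 14:30 end Budget Check-in → 0
Peak is 3, at Sep 11 09:00 (Hiring Meeting, Hiring Session, Retrospective Call).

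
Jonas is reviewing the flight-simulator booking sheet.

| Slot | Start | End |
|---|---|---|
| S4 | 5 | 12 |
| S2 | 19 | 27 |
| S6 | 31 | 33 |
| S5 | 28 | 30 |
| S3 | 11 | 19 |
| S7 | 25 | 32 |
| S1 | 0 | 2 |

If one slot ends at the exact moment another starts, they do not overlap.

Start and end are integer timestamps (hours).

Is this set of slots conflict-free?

No

Sorted by start: S1, S4, S3, S2, S7, S5, S6.
S4 starts after S1 ends — done with S1.
S3 starts before S4 ends → S4 and S3 overlap.
That's a conflict, so the schedule is not conflict-free.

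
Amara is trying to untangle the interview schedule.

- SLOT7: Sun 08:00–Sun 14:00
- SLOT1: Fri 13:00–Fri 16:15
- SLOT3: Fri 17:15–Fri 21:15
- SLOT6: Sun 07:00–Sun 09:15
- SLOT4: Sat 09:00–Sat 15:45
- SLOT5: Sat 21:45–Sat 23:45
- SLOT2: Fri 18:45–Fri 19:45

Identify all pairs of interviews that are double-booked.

Check each pair: they overlap iff neither finishes before the other starts.
Sorted by start: SLOT1, SLOT3, SLOT2, SLOT4, SLOT5, SLOT6, SLOT7.
SLOT3 starts after SLOT1 ends, so SLOT1 has no further overlaps.
SLOT2 starts before SLOT3 ends → SLOT3 and SLOT2 overlap.
SLOT4 starts after SLOT3 ends, so SLOT3 has no further overlaps.
SLOT4 starts after SLOT2 ends, so SLOT2 has no further overlaps.
SLOT5 starts after SLOT4 ends, so SLOT4 has no further overlaps.
SLOT6 starts after SLOT5 ends, so SLOT5 has no further overlaps.
SLOT7 starts before SLOT6 ends → SLOT6 and SLOT7 overlap.

SLOT2 & SLOT3, SLOT6 & SLOT7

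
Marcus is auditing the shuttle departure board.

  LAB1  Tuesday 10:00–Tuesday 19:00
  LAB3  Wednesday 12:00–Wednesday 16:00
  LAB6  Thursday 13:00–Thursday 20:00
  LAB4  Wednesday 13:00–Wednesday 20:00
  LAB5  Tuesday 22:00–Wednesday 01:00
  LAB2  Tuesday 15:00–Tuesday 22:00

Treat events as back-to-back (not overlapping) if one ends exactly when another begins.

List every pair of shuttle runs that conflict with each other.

LAB1 & LAB2, LAB3 & LAB4

Sorted by start: LAB1, LAB2, LAB5, LAB3, LAB4, LAB6.
LAB2 starts before LAB1 ends → LAB1 and LAB2 overlap.
LAB5 starts after LAB1 ends, so LAB1 has no further overlaps.
LAB5 starts exactly when LAB2 ends (back-to-back, no overlap), so LAB2 has no further overlaps.
LAB3 starts after LAB5 ends, so LAB5 has no further overlaps.
LAB4 starts before LAB3 ends → LAB3 and LAB4 overlap.
LAB6 starts after LAB3 ends.
LAB6 starts after LAB4 ends.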